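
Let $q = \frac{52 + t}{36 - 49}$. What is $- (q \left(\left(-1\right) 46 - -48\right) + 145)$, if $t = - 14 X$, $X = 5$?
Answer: $- \frac{1921}{13} \approx -147.77$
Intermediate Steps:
$t = -70$ ($t = \left(-14\right) 5 = -70$)
$q = \frac{18}{13}$ ($q = \frac{52 - 70}{36 - 49} = - \frac{18}{-13} = \left(-18\right) \left(- \frac{1}{13}\right) = \frac{18}{13} \approx 1.3846$)
$- (q \left(\left(-1\right) 46 - -48\right) + 145) = - (\frac{18 \left(\left(-1\right) 46 - -48\right)}{13} + 145) = - (\frac{18 \left(-46 + 48\right)}{13} + 145) = - (\frac{18}{13} \cdot 2 + 145) = - (\frac{36}{13} + 145) = \left(-1\right) \frac{1921}{13} = - \frac{1921}{13}$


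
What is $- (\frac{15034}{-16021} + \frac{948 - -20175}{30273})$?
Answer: $\frac{38904233}{161667911} \approx 0.24064$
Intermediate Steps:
$- (\frac{15034}{-16021} + \frac{948 - -20175}{30273}) = - (15034 \left(- \frac{1}{16021}\right) + \left(948 + 20175\right) \frac{1}{30273}) = - (- \frac{15034}{16021} + 21123 \cdot \frac{1}{30273}) = - (- \frac{15034}{16021} + \frac{7041}{10091}) = \left(-1\right) \left(- \frac{38904233}{161667911}\right) = \frac{38904233}{161667911}$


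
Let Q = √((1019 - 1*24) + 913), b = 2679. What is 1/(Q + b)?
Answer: 893/2391711 - 2*√53/2391711 ≈ 0.00036729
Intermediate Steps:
Q = 6*√53 (Q = √((1019 - 24) + 913) = √(995 + 913) = √1908 = 6*√53 ≈ 43.681)
1/(Q + b) = 1/(6*√53 + 2679) = 1/(2679 + 6*√53)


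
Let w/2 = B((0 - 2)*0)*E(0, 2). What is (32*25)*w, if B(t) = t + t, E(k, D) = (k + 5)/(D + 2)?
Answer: 0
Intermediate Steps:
E(k, D) = (5 + k)/(2 + D)
B(t) = 2*t
w = 0 (w = 2*((2*((0 - 2)*0))*((5 + 0)/(2 + 2))) = 2*((2*(-2*0))*(5/4)) = 2*((2*0)*((¼)*5)) = 2*(0*(5/4)) = 2*0 = 0)
(32*25)*w = (32*25)*0 = 800*0 = 0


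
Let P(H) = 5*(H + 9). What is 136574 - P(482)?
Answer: 134119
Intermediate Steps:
P(H) = 45 + 5*H (P(H) = 5*(9 + H) = 45 + 5*H)
136574 - P(482) = 136574 - (45 + 5*482) = 136574 - (45 + 2410) = 136574 - 1*2455 = 136574 - 2455 = 134119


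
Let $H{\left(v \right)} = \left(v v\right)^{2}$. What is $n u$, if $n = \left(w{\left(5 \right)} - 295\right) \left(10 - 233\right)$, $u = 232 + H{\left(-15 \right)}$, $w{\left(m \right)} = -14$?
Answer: $3504403299$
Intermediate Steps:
$H{\left(v \right)} = v^{4}$ ($H{\left(v \right)} = \left(v^{2}\right)^{2} = v^{4}$)
$u = 50857$ ($u = 232 + \left(-15\right)^{4} = 232 + 50625 = 50857$)
$n = 68907$ ($n = \left(-14 - 295\right) \left(10 - 233\right) = \left(-309\right) \left(-223\right) = 68907$)
$n u = 68907 \cdot 50857 = 3504403299$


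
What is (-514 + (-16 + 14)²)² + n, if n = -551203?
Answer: -291103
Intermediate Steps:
(-514 + (-16 + 14)²)² + n = (-514 + (-16 + 14)²)² - 551203 = (-514 + (-2)²)² - 551203 = (-514 + 4)² - 551203 = (-510)² - 551203 = 260100 - 551203 = -291103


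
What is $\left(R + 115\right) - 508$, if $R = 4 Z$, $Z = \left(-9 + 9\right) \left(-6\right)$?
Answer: $-393$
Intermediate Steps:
$Z = 0$ ($Z = 0 \left(-6\right) = 0$)
$R = 0$ ($R = 4 \cdot 0 = 0$)
$\left(R + 115\right) - 508 = \left(0 + 115\right) - 508 = 115 - 508 = -393$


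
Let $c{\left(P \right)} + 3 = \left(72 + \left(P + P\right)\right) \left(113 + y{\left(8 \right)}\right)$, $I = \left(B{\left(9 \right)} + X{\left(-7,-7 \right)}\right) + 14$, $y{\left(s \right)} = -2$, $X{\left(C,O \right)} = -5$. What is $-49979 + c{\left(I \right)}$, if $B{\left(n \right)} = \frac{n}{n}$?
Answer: $-39770$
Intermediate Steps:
$B{\left(n \right)} = 1$
$I = 10$ ($I = \left(1 - 5\right) + 14 = -4 + 14 = 10$)
$c{\left(P \right)} = 7989 + 222 P$ ($c{\left(P \right)} = -3 + \left(72 + \left(P + P\right)\right) \left(113 - 2\right) = -3 + \left(72 + 2 P\right) 111 = -3 + \left(7992 + 222 P\right) = 7989 + 222 P$)
$-49979 + c{\left(I \right)} = -49979 + \left(7989 + 222 \cdot 10\right) = -49979 + \left(7989 + 2220\right) = -49979 + 10209 = -39770$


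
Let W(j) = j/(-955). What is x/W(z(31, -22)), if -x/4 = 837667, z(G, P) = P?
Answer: -1599943970/11 ≈ -1.4545e+8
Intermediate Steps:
W(j) = -j/955 (W(j) = j*(-1/955) = -j/955)
x = -3350668 (x = -4*837667 = -3350668)
x/W(z(31, -22)) = -3350668/((-1/955*(-22))) = -3350668/22/955 = -3350668*955/22 = -1599943970/11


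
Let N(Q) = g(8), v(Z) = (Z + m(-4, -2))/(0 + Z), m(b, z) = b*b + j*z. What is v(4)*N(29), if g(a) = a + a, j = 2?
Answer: 64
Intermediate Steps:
g(a) = 2*a
m(b, z) = b² + 2*z (m(b, z) = b*b + 2*z = b² + 2*z)
v(Z) = (12 + Z)/Z (v(Z) = (Z + ((-4)² + 2*(-2)))/(0 + Z) = (Z + (16 - 4))/Z = (Z + 12)/Z = (12 + Z)/Z)
N(Q) = 16 (N(Q) = 2*8 = 16)
v(4)*N(29) = ((12 + 4)/4)*16 = ((¼)*16)*16 = 4*16 = 64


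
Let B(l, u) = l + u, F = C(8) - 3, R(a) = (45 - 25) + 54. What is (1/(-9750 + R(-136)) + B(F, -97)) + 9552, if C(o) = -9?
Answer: 91370467/9676 ≈ 9443.0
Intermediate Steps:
R(a) = 74 (R(a) = 20 + 54 = 74)
F = -12 (F = -9 - 3 = -12)
(1/(-9750 + R(-136)) + B(F, -97)) + 9552 = (1/(-9750 + 74) + (-12 - 97)) + 9552 = (1/(-9676) - 109) + 9552 = (-1/9676 - 109) + 9552 = -1054685/9676 + 9552 = 91370467/9676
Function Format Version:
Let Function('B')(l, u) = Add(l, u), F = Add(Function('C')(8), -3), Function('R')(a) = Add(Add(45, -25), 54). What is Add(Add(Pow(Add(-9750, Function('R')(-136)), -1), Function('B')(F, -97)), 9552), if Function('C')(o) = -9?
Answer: Rational(91370467, 9676) ≈ 9443.0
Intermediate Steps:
Function('R')(a) = 74 (Function('R')(a) = Add(20, 54) = 74)
F = -12 (F = Add(-9, -3) = -12)
Add(Add(Pow(Add(-9750, Function('R')(-136)), -1), Function('B')(F, -97)), 9552) = Add(Add(Pow(Add(-9750, 74), -1), Add(-12, -97)), 9552) = Add(Add(Pow(-9676, -1), -109), 9552) = Add(Add(Rational(-1, 9676), -109), 9552) = Add(Rational(-1054685, 9676), 9552) = Rational(91370467, 9676)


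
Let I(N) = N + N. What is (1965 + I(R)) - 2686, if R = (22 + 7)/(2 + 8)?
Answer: -3576/5 ≈ -715.20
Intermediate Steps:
R = 29/10 ≈ 2.9000
I(N) = 2*N
(1965 + I(R)) - 2686 = (1965 + 2*(29/10)) - 2686 = (1965 + 29/5) - 2686 = 9854/5 - 2686 = -3576/5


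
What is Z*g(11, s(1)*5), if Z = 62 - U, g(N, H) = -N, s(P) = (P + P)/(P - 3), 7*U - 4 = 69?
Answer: -3971/7 ≈ -567.29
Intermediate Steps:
U = 73/7 (U = 4/7 + (⅐)*69 = 4/7 + 69/7 = 73/7 ≈ 10.429)
s(P) = 2*P/(-3 + P) (s(P) = (2*P)/(-3 + P) = 2*P/(-3 + P))
Z = 361/7 (Z = 62 - 1*73/7 = 62 - 73/7 = 361/7 ≈ 51.571)
Z*g(11, s(1)*5) = 361*(-1*11)/7 = (361/7)*(-11) = -3971/7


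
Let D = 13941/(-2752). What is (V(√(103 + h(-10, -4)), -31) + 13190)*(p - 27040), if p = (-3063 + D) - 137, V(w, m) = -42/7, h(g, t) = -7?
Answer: -17146290726/43 ≈ -3.9875e+8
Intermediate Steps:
D = -13941/2752 (D = 13941*(-1/2752) = -13941/2752 ≈ -5.0658)
V(w, m) = -6 (V(w, m) = -42*⅐ = -6)
p = -8820341/2752 (p = (-3063 - 13941/2752) - 137 = -8443317/2752 - 137 = -8820341/2752 ≈ -3205.1)
(V(√(103 + h(-10, -4)), -31) + 13190)*(p - 27040) = (-6 + 13190)*(-8820341/2752 - 27040) = 13184*(-83234421/2752) = -17146290726/43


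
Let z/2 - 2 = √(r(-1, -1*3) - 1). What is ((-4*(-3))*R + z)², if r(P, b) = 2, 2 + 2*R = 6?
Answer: 900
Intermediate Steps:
R = 2 (R = -1 + (½)*6 = -1 + 3 = 2)
z = 6 (z = 4 + 2*√(2 - 1) = 4 + 2*√1 = 4 + 2*1 = 4 + 2 = 6)
((-4*(-3))*R + z)² = (-4*(-3)*2 + 6)² = (12*2 + 6)² = (24 + 6)² = 30² = 900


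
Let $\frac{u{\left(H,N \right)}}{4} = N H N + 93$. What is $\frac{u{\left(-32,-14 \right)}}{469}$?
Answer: $- \frac{24716}{469} \approx -52.699$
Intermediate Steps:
$u{\left(H,N \right)} = 372 + 4 H N^{2}$ ($u{\left(H,N \right)} = 4 \left(N H N + 93\right) = 4 \left(H N N + 93\right) = 4 \left(H N^{2} + 93\right) = 4 \left(93 + H N^{2}\right) = 372 + 4 H N^{2}$)
$\frac{u{\left(-32,-14 \right)}}{469} = \frac{372 + 4 \left(-32\right) \left(-14\right)^{2}}{469} = \left(372 + 4 \left(-32\right) 196\right) \frac{1}{469} = \left(372 - 25088\right) \frac{1}{469} = \left(-24716\right) \frac{1}{469} = - \frac{24716}{469}$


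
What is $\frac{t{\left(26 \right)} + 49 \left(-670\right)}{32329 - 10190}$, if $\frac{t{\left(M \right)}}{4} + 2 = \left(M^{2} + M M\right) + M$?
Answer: $- \frac{2102}{1703} \approx -1.2343$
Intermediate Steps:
$t{\left(M \right)} = -8 + 4 M + 8 M^{2}$ ($t{\left(M \right)} = -8 + 4 \left(\left(M^{2} + M M\right) + M\right) = -8 + 4 \left(\left(M^{2} + M^{2}\right) + M\right) = -8 + 4 \left(2 M^{2} + M\right) = -8 + 4 \left(M + 2 M^{2}\right) = -8 + \left(4 M + 8 M^{2}\right) = -8 + 4 M + 8 M^{2}$)
$\frac{t{\left(26 \right)} + 49 \left(-670\right)}{32329 - 10190} = \frac{\left(-8 + 4 \cdot 26 + 8 \cdot 26^{2}\right) + 49 \left(-670\right)}{32329 - 10190} = \frac{\left(-8 + 104 + 8 \cdot 676\right) - 32830}{22139} = \left(\left(-8 + 104 + 5408\right) - 32830\right) \frac{1}{22139} = \left(5504 - 32830\right) \frac{1}{22139} = \left(-27326\right) \frac{1}{22139} = - \frac{2102}{1703}$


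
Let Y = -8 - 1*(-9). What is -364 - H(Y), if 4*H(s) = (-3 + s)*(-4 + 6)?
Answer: -363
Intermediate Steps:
Y = 1 (Y = -8 + 9 = 1)
H(s) = -3/2 + s/2 (H(s) = ((-3 + s)*(-4 + 6))/4 = ((-3 + s)*2)/4 = (-6 + 2*s)/4 = -3/2 + s/2)
-364 - H(Y) = -364 - (-3/2 + (1/2)*1) = -364 - (-3/2 + 1/2) = -364 - 1*(-1) = -364 + 1 = -363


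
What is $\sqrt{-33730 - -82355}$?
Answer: $5 \sqrt{1945} \approx 220.51$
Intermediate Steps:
$\sqrt{-33730 - -82355} = \sqrt{-33730 + \left(-14 + 82369\right)} = \sqrt{-33730 + 82355} = \sqrt{48625} = 5 \sqrt{1945}$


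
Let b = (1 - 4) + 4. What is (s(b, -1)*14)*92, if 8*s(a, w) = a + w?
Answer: 0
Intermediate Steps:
b = 1 (b = -3 + 4 = 1)
s(a, w) = a/8 + w/8 (s(a, w) = (a + w)/8 = a/8 + w/8)
(s(b, -1)*14)*92 = (((⅛)*1 + (⅛)*(-1))*14)*92 = ((⅛ - ⅛)*14)*92 = (0*14)*92 = 0*92 = 0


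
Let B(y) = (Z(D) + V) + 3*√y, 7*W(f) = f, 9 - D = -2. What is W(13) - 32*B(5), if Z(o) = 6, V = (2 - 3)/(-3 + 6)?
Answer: -3769/21 - 96*√5 ≈ -394.14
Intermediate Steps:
D = 11 (D = 9 - 1*(-2) = 9 + 2 = 11)
V = -⅓ (V = -1/3 = -1*⅓ = -⅓ ≈ -0.33333)
W(f) = f/7
B(y) = 17/3 + 3*√y (B(y) = (6 - ⅓) + 3*√y = 17/3 + 3*√y)
W(13) - 32*B(5) = (⅐)*13 - 32*(17/3 + 3*√5) = 13/7 - (544/3 + 96*√5) = 13/7 + (-544/3 - 96*√5) = -3769/21 - 96*√5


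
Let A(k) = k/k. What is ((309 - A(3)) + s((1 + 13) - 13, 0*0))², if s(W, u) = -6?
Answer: 91204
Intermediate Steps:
A(k) = 1
((309 - A(3)) + s((1 + 13) - 13, 0*0))² = ((309 - 1*1) - 6)² = ((309 - 1) - 6)² = (308 - 6)² = 302² = 91204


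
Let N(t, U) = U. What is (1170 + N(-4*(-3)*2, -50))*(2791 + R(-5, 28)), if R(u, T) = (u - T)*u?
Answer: 3310720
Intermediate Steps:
R(u, T) = u*(u - T)
(1170 + N(-4*(-3)*2, -50))*(2791 + R(-5, 28)) = (1170 - 50)*(2791 - 5*(-5 - 1*28)) = 1120*(2791 - 5*(-5 - 28)) = 1120*(2791 - 5*(-33)) = 1120*(2791 + 165) = 1120*2956 = 3310720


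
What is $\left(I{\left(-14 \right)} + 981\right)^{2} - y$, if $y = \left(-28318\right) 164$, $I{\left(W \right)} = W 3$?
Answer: $5525873$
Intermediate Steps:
$I{\left(W \right)} = 3 W$
$y = -4644152$
$\left(I{\left(-14 \right)} + 981\right)^{2} - y = \left(3 \left(-14\right) + 981\right)^{2} - -4644152 = \left(-42 + 981\right)^{2} + 4644152 = 939^{2} + 4644152 = 881721 + 4644152 = 5525873$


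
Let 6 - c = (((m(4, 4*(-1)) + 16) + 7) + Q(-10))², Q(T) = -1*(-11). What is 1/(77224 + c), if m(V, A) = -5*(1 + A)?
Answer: 1/74829 ≈ 1.3364e-5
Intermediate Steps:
Q(T) = 11
m(V, A) = -5 - 5*A
c = -2395 (c = 6 - ((((-5 - 20*(-1)) + 16) + 7) + 11)² = 6 - ((((-5 - 5*(-4)) + 16) + 7) + 11)² = 6 - ((((-5 + 20) + 16) + 7) + 11)² = 6 - (((15 + 16) + 7) + 11)² = 6 - ((31 + 7) + 11)² = 6 - (38 + 11)² = 6 - 1*49² = 6 - 1*2401 = 6 - 2401 = -2395)
1/(77224 + c) = 1/(77224 - 2395) = 1/74829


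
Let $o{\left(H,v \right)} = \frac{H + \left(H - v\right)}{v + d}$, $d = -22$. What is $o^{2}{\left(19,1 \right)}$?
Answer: $\frac{1369}{441} \approx 3.1043$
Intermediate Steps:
$o{\left(H,v \right)} = \frac{- v + 2 H}{-22 + v}$ ($o{\left(H,v \right)} = \frac{H + \left(H - v\right)}{v - 22} = \frac{- v + 2 H}{-22 + v}$)
$o^{2}{\left(19,1 \right)} = \left(\frac{\left(-1\right) 1 + 2 \cdot 19}{-22 + 1}\right)^{2} = \left(\frac{-1 + 38}{-21}\right)^{2} = \left(\left(- \frac{1}{21}\right) 37\right)^{2} = \left(- \frac{37}{21}\right)^{2} = \frac{1369}{441}$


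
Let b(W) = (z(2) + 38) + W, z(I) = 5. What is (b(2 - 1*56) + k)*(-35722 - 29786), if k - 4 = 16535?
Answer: -1082716224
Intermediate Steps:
k = 16539 (k = 4 + 16535 = 16539)
b(W) = 43 + W (b(W) = (5 + 38) + W = 43 + W)
(b(2 - 1*56) + k)*(-35722 - 29786) = ((43 + (2 - 1*56)) + 16539)*(-35722 - 29786) = ((43 + (2 - 56)) + 16539)*(-65508) = ((43 - 54) + 16539)*(-65508) = (-11 + 16539)*(-65508) = 16528*(-65508) = -1082716224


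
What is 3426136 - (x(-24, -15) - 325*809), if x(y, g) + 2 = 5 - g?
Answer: 3689043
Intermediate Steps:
x(y, g) = 3 - g (x(y, g) = -2 + (5 - g) = 3 - g)
3426136 - (x(-24, -15) - 325*809) = 3426136 - ((3 - 1*(-15)) - 325*809) = 3426136 - ((3 + 15) - 262925) = 3426136 - (18 - 262925) = 3426136 - 1*(-262907) = 3426136 + 262907 = 3689043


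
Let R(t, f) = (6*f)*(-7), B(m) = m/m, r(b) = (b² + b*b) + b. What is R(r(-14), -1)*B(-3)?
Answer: 42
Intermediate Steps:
r(b) = b + 2*b² (r(b) = (b² + b²) + b = 2*b² + b = b + 2*b²)
B(m) = 1
R(t, f) = -42*f
R(r(-14), -1)*B(-3) = -42*(-1)*1 = 42*1 = 42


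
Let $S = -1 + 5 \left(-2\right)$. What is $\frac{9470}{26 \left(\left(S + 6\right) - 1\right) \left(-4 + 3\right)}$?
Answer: $\frac{4735}{78} \approx 60.705$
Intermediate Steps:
$S = -11$ ($S = -1 - 10 = -11$)
$\frac{9470}{26 \left(\left(S + 6\right) - 1\right) \left(-4 + 3\right)} = \frac{9470}{26 \left(\left(-11 + 6\right) - 1\right) \left(-4 + 3\right)} = \frac{9470}{26 \left(-5 - 1\right) \left(-1\right)} = \frac{9470}{26 \left(\left(-6\right) \left(-1\right)\right)} = \frac{9470}{26 \cdot 6} = \frac{9470}{156} = 9470 \cdot \frac{1}{156} = \frac{4735}{78}$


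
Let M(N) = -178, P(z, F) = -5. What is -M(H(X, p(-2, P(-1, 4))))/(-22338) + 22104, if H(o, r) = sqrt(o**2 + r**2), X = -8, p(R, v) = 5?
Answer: 246879487/11169 ≈ 22104.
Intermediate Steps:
-M(H(X, p(-2, P(-1, 4))))/(-22338) + 22104 = -(-178)/(-22338) + 22104 = -(-178)*(-1)/22338 + 22104 = -1*89/11169 + 22104 = -89/11169 + 22104 = 246879487/11169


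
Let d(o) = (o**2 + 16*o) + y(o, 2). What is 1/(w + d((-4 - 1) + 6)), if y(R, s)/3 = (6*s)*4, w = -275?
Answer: -1/114 ≈ -0.0087719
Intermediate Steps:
y(R, s) = 72*s (y(R, s) = 3*((6*s)*4) = 3*(24*s) = 72*s)
d(o) = 144 + o**2 + 16*o (d(o) = (o**2 + 16*o) + 72*2 = (o**2 + 16*o) + 144 = 144 + o**2 + 16*o)
1/(w + d((-4 - 1) + 6)) = 1/(-275 + (144 + ((-4 - 1) + 6)**2 + 16*((-4 - 1) + 6))) = 1/(-275 + (144 + (-5 + 6)**2 + 16*(-5 + 6))) = 1/(-275 + (144 + 1**2 + 16*1)) = 1/(-275 + (144 + 1 + 16)) = 1/(-275 + 161) = 1/(-114) = -1/114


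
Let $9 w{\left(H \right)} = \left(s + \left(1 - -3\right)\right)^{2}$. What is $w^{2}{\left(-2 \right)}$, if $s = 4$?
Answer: $\frac{4096}{81} \approx 50.568$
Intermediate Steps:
$w{\left(H \right)} = \frac{64}{9}$ ($w{\left(H \right)} = \frac{\left(4 + \left(1 - -3\right)\right)^{2}}{9} = \frac{\left(4 + \left(1 + 3\right)\right)^{2}}{9} = \frac{\left(4 + 4\right)^{2}}{9} = \frac{8^{2}}{9} = \frac{1}{9} \cdot 64 = \frac{64}{9}$)
$w^{2}{\left(-2 \right)} = \left(\frac{64}{9}\right)^{2} = \frac{4096}{81}$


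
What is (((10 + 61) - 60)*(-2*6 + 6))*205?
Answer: -13530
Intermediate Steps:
(((10 + 61) - 60)*(-2*6 + 6))*205 = ((71 - 60)*(-12 + 6))*205 = (11*(-6))*205 = -66*205 = -13530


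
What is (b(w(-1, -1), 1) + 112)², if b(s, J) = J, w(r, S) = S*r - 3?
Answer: 12769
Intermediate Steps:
w(r, S) = -3 + S*r
(b(w(-1, -1), 1) + 112)² = (1 + 112)² = 113² = 12769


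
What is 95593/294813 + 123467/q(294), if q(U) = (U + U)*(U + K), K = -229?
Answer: 13351080377/3755917620 ≈ 3.5547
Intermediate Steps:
q(U) = 2*U*(-229 + U) (q(U) = (U + U)*(U - 229) = (2*U)*(-229 + U) = 2*U*(-229 + U))
95593/294813 + 123467/q(294) = 95593/294813 + 123467/((2*294*(-229 + 294))) = 95593*(1/294813) + 123467/((2*294*65)) = 95593/294813 + 123467/38220 = 13351080377/3755917620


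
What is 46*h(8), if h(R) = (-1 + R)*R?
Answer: 2576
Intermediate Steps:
h(R) = R*(-1 + R)
46*h(8) = 46*(8*(-1 + 8)) = 46*(8*7) = 46*56 = 2576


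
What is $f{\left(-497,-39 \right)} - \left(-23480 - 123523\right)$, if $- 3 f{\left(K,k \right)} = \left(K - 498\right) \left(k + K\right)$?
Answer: $- \frac{92311}{3} \approx -30770.0$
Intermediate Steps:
$f{\left(K,k \right)} = - \frac{\left(-498 + K\right) \left(K + k\right)}{3}$ ($f{\left(K,k \right)} = - \frac{\left(K - 498\right) \left(k + K\right)}{3} = - \frac{\left(-498 + K\right) \left(K + k\right)}{3}$)
$f{\left(-497,-39 \right)} - \left(-23480 - 123523\right) = \left(166 \left(-497\right) + 166 \left(-39\right) - \frac{\left(-497\right)^{2}}{3} - \left(- \frac{497}{3}\right) \left(-39\right)\right) - \left(-23480 - 123523\right) = \left(-82502 - 6474 - \frac{247009}{3} - 6461\right) - \left(-23480 - 123523\right) = \left(-82502 - 6474 - \frac{247009}{3} - 6461\right) - -147003 = - \frac{533320}{3} + 147003 = - \frac{92311}{3}$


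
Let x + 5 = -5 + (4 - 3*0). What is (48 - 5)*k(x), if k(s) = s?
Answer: -258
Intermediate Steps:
x = -6 (x = -5 + (-5 + (4 - 3*0)) = -5 + (-5 + (4 + 0)) = -5 + (-5 + 4) = -5 - 1 = -6)
(48 - 5)*k(x) = (48 - 5)*(-6) = 43*(-6) = -258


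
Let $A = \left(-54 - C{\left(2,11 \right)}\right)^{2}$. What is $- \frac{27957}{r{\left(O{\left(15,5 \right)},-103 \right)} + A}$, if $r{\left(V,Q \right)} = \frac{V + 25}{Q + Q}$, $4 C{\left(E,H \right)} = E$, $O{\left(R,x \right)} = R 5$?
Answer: $- \frac{11518284}{1223543} \approx -9.4139$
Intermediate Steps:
$O{\left(R,x \right)} = 5 R$
$C{\left(E,H \right)} = \frac{E}{4}$
$r{\left(V,Q \right)} = \frac{25 + V}{2 Q}$
$A = \frac{11881}{4}$ ($A = \left(-54 - \frac{1}{4} \cdot 2\right)^{2} = \left(-54 - \frac{1}{2}\right)^{2} = \left(- \frac{109}{2}\right)^{2} = \frac{11881}{4} \approx 2970.3$)
$- \frac{27957}{r{\left(O{\left(15,5 \right)},-103 \right)} + A} = - \frac{27957}{\frac{25 + 5 \cdot 15}{2 \left(-103\right)} + \frac{11881}{4}} = - \frac{27957}{\frac{1}{2} \left(- \frac{1}{103}\right) \left(25 + 75\right) + \frac{11881}{4}} = - \frac{27957}{\frac{1}{2} \left(- \frac{1}{103}\right) 100 + \frac{11881}{4}} = - \frac{27957}{- \frac{50}{103} + \frac{11881}{4}} = - \frac{27957}{\frac{1223543}{412}} = \left(-27957\right) \frac{412}{1223543} = - \frac{11518284}{1223543}$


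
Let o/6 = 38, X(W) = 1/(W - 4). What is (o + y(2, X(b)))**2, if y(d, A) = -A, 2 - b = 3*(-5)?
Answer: 8779369/169 ≈ 51949.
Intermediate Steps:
b = 17 (b = 2 - 3*(-5) = 2 - 1*(-15) = 2 + 15 = 17)
X(W) = 1/(-4 + W)
o = 228 (o = 6*38 = 228)
(o + y(2, X(b)))**2 = (228 - 1/(-4 + 17))**2 = (228 - 1/13)**2 = (2963/13)**2 = 8779369/169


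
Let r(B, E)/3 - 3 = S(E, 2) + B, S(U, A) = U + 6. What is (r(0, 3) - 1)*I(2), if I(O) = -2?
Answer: -70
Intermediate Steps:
S(U, A) = 6 + U
r(B, E) = 27 + 3*B + 3*E (r(B, E) = 9 + 3*((6 + E) + B) = 9 + 3*(6 + B + E) = 9 + (18 + 3*B + 3*E) = 27 + 3*B + 3*E)
(r(0, 3) - 1)*I(2) = ((27 + 3*0 + 3*3) - 1)*(-2) = ((27 + 0 + 9) - 1)*(-2) = (36 - 1)*(-2) = 35*(-2) = -70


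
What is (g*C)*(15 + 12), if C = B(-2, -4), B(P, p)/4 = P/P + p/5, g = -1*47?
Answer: -5076/5 ≈ -1015.2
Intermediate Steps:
g = -47
B(P, p) = 4 + 4*p/5 (B(P, p) = 4*(P/P + p/5) = 4*(1 + p*(1/5)) = 4*(1 + p/5) = 4 + 4*p/5)
C = 4/5 (C = 4 + (4/5)*(-4) = 4 - 16/5 = 4/5 ≈ 0.80000)
(g*C)*(15 + 12) = (-47*4/5)*(15 + 12) = -188/5*27 = -5076/5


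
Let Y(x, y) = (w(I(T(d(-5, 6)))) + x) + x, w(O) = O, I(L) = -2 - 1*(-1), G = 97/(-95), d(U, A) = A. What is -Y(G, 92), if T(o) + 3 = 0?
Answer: 289/95 ≈ 3.0421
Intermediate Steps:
G = -97/95 (G = 97*(-1/95) = -97/95 ≈ -1.0211)
T(o) = -3 (T(o) = -3 + 0 = -3)
I(L) = -1 (I(L) = -2 + 1 = -1)
Y(x, y) = -1 + 2*x (Y(x, y) = (-1 + x) + x = -1 + 2*x)
-Y(G, 92) = -(-1 + 2*(-97/95)) = -(-1 - 194/95) = -1*(-289/95) = 289/95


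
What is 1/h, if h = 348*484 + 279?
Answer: 1/168711 ≈ 5.9273e-6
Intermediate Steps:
h = 168711 (h = 168432 + 279 = 168711)
1/h = 1/168711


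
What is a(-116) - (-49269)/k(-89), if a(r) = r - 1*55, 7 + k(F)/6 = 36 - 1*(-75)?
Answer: -19145/208 ≈ -92.043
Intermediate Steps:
k(F) = 624 (k(F) = -42 + 6*(36 - 1*(-75)) = -42 + 6*(36 + 75) = -42 + 6*111 = -42 + 666 = 624)
a(r) = -55 + r (a(r) = r - 55 = -55 + r)
a(-116) - (-49269)/k(-89) = (-55 - 116) - (-49269)/624 = -171 - (-49269)/624 = -171 - 1*(-16423/208) = -171 + 16423/208 = -19145/208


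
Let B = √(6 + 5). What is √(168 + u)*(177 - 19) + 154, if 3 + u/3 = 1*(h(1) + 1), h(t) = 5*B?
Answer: 154 + 158*√(162 + 15*√11) ≈ 2453.2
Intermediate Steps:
B = √11 ≈ 3.3166
h(t) = 5*√11
u = -6 + 15*√11 (u = -9 + 3*(1*(5*√11 + 1)) = -9 + 3*(1*(1 + 5*√11)) = -9 + 3*(1 + 5*√11) = -9 + (3 + 15*√11) = -6 + 15*√11 ≈ 43.749)
√(168 + u)*(177 - 19) + 154 = √(168 + (-6 + 15*√11))*(177 - 19) + 154 = √(162 + 15*√11)*158 + 154 = 158*√(162 + 15*√11) + 154 = 154 + 158*√(162 + 15*√11)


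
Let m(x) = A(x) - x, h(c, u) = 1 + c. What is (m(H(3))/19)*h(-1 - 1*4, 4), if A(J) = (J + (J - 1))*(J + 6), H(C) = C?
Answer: -168/19 ≈ -8.8421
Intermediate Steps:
A(J) = (-1 + 2*J)*(6 + J) (A(J) = (J + (-1 + J))*(6 + J) = (-1 + 2*J)*(6 + J))
m(x) = -6 + 2*x**2 + 10*x (m(x) = (-6 + 2*x**2 + 11*x) - x = -6 + 2*x**2 + 10*x)
(m(H(3))/19)*h(-1 - 1*4, 4) = ((-6 + 2*3**2 + 10*3)/19)*(1 + (-1 - 1*4)) = ((-6 + 2*9 + 30)*(1/19))*(1 + (-1 - 4)) = ((-6 + 18 + 30)*(1/19))*(1 - 5) = (42*(1/19))*(-4) = (42/19)*(-4) = -168/19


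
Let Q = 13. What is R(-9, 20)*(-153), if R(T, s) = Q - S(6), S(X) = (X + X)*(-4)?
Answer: -9333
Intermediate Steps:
S(X) = -8*X (S(X) = (2*X)*(-4) = -8*X)
R(T, s) = 61 (R(T, s) = 13 - (-8)*6 = 13 - 1*(-48) = 13 + 48 = 61)
R(-9, 20)*(-153) = 61*(-153) = -9333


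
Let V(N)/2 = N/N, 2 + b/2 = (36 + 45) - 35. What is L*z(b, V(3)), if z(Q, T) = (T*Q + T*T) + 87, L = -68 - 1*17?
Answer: -22695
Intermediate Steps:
b = 88 (b = -4 + 2*((36 + 45) - 35) = -4 + 2*(81 - 35) = -4 + 2*46 = -4 + 92 = 88)
V(N) = 2 (V(N) = 2*(N/N) = 2*1 = 2)
L = -85 (L = -68 - 17 = -85)
z(Q, T) = 87 + T² + Q*T (z(Q, T) = (Q*T + T²) + 87 = (T² + Q*T) + 87 = 87 + T² + Q*T)
L*z(b, V(3)) = -85*(87 + 2² + 88*2) = -85*(87 + 4 + 176) = -85*267 = -22695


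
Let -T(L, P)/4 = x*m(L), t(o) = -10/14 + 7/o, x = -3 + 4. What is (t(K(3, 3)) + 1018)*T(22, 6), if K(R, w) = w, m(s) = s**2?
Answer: -41453632/21 ≈ -1.9740e+6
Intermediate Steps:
x = 1
t(o) = -5/7 + 7/o (t(o) = -10*1/14 + 7/o = -5/7 + 7/o)
T(L, P) = -4*L**2
(t(K(3, 3)) + 1018)*T(22, 6) = ((-5/7 + 7/3) + 1018)*(-4*22**2) = ((-5/7 + 7*(1/3)) + 1018)*(-4*484) = ((-5/7 + 7/3) + 1018)*(-1936) = (34/21 + 1018)*(-1936) = (21412/21)*(-1936) = -41453632/21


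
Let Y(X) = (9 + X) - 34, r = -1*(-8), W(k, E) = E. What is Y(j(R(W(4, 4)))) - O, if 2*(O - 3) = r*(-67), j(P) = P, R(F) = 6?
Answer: 246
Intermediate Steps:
r = 8
Y(X) = -25 + X
O = -265 (O = 3 + (8*(-67))/2 = 3 + (½)*(-536) = 3 - 268 = -265)
Y(j(R(W(4, 4)))) - O = (-25 + 6) - 1*(-265) = -19 + 265 = 246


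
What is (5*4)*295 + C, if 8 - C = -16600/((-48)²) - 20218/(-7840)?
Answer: 417194893/70560 ≈ 5912.6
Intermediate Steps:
C = 890893/70560 (C = 8 - (-16600/((-48)²) - 20218/(-7840)) = 8 - (-16600/2304 - 20218*(-1/7840)) = 8 - (-16600*1/2304 + 10109/3920) = 8 - (-2075/288 + 10109/3920) = 8 - 1*(-326413/70560) = 8 + 326413/70560 = 890893/70560 ≈ 12.626)
(5*4)*295 + C = (5*4)*295 + 890893/70560 = 20*295 + 890893/70560 = 5900 + 890893/70560 = 417194893/70560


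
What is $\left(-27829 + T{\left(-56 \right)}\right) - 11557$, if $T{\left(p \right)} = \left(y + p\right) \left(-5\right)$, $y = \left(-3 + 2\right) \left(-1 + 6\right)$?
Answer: $-39081$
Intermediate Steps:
$y = -5$ ($y = \left(-1\right) 5 = -5$)
$T{\left(p \right)} = 25 - 5 p$ ($T{\left(p \right)} = \left(-5 + p\right) \left(-5\right) = 25 - 5 p$)
$\left(-27829 + T{\left(-56 \right)}\right) - 11557 = \left(-27829 + \left(25 - -280\right)\right) - 11557 = \left(-27829 + \left(25 + 280\right)\right) - 11557 = \left(-27829 + 305\right) - 11557 = -27524 - 11557 = -39081$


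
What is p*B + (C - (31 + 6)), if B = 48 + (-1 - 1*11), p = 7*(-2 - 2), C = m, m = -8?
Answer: -1053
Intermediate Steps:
C = -8
p = -28 (p = 7*(-4) = -28)
B = 36 (B = 48 + (-1 - 11) = 48 - 12 = 36)
p*B + (C - (31 + 6)) = -28*36 + (-8 - (31 + 6)) = -1008 + (-8 - 1*37) = -1008 + (-8 - 37) = -1008 - 45 = -1053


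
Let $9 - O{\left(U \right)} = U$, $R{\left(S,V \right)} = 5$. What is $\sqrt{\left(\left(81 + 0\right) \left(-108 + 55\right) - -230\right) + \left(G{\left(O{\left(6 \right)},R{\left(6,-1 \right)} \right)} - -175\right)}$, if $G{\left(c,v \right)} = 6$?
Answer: $i \sqrt{3882} \approx 62.306 i$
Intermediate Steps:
$O{\left(U \right)} = 9 - U$
$\sqrt{\left(\left(81 + 0\right) \left(-108 + 55\right) - -230\right) + \left(G{\left(O{\left(6 \right)},R{\left(6,-1 \right)} \right)} - -175\right)} = \sqrt{\left(\left(81 + 0\right) \left(-108 + 55\right) - -230\right) + \left(6 - -175\right)} = \sqrt{\left(81 \left(-53\right) + 230\right) + \left(6 + 175\right)} = \sqrt{\left(-4293 + 230\right) + 181} = \sqrt{-4063 + 181} = \sqrt{-3882} = i \sqrt{3882}$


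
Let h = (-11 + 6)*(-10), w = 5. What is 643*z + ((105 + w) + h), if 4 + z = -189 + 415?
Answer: 142906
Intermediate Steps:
h = 50 (h = -5*(-10) = 50)
z = 222 (z = -4 + (-189 + 415) = -4 + 226 = 222)
643*z + ((105 + w) + h) = 643*222 + ((105 + 5) + 50) = 142746 + (110 + 50) = 142746 + 160 = 142906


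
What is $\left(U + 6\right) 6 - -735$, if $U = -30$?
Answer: $591$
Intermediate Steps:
$\left(U + 6\right) 6 - -735 = \left(-30 + 6\right) 6 - -735 = \left(-24\right) 6 + 735 = -144 + 735 = 591$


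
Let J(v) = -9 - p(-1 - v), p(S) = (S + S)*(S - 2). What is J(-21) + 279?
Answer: -450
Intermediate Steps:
p(S) = 2*S*(-2 + S) (p(S) = (2*S)*(-2 + S) = 2*S*(-2 + S))
J(v) = -9 - 2*(-1 - v)*(-3 - v) (J(v) = -9 - 2*(-1 - v)*(-2 + (-1 - v)) = -9 - 2*(-1 - v)*(-3 - v))
J(-21) + 279 = (-9 - 2*(1 - 21)*(3 - 21)) + 279 = (-9 - 2*(-20)*(-18)) + 279 = (-9 - 720) + 279 = -729 + 279 = -450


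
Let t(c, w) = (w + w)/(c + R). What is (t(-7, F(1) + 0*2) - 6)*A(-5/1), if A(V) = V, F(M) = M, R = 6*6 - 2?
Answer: 800/27 ≈ 29.630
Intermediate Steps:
R = 34 (R = 36 - 2 = 34)
t(c, w) = 2*w/(34 + c) (t(c, w) = (w + w)/(c + 34) = (2*w)/(34 + c) = 2*w/(34 + c))
(t(-7, F(1) + 0*2) - 6)*A(-5/1) = (2*(1 + 0*2)/(34 - 7) - 6)*(-5/1) = (2*(1 + 0)/27 - 6)*(-5*1) = (2*1*(1/27) - 6)*(-5) = (2/27 - 6)*(-5) = -160/27*(-5) = 800/27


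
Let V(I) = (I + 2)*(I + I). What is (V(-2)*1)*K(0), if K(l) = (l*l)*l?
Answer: 0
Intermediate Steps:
V(I) = 2*I*(2 + I) (V(I) = (2 + I)*(2*I) = 2*I*(2 + I))
K(l) = l**3 (K(l) = l**2*l = l**3)
(V(-2)*1)*K(0) = ((2*(-2)*(2 - 2))*1)*0**3 = ((2*(-2)*0)*1)*0 = (0*1)*0 = 0*0 = 0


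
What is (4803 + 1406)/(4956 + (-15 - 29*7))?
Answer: 6209/4738 ≈ 1.3105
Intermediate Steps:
(4803 + 1406)/(4956 + (-15 - 29*7)) = 6209/(4956 + (-15 - 203)) = 6209/(4956 - 218) = 6209/4738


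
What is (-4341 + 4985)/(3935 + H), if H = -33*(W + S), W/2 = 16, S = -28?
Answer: 644/3803 ≈ 0.16934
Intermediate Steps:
W = 32 (W = 2*16 = 32)
H = -132 (H = -33*(32 - 28) = -33*4 = -132)
(-4341 + 4985)/(3935 + H) = (-4341 + 4985)/(3935 - 132) = 644/3803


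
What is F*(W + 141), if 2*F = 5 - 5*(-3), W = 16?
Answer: 1570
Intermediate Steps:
F = 10 (F = (5 - 5*(-3))/2 = (5 + 15)/2 = (½)*20 = 10)
F*(W + 141) = 10*(16 + 141) = 10*157 = 1570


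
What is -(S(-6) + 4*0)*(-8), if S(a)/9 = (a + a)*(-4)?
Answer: 3456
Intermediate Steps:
S(a) = -72*a (S(a) = 9*((a + a)*(-4)) = 9*((2*a)*(-4)) = 9*(-8*a) = -72*a)
-(S(-6) + 4*0)*(-8) = -(-72*(-6) + 4*0)*(-8) = -(432 + 0)*(-8) = -432*(-8) = -1*(-3456) = 3456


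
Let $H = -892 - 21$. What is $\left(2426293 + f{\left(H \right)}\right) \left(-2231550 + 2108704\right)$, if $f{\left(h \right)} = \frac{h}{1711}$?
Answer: $- \frac{509981214922860}{1711} \approx -2.9806 \cdot 10^{11}$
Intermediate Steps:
$H = -913$ ($H = -892 - 21 = -913$)
$f{\left(h \right)} = \frac{h}{1711}$ ($f{\left(h \right)} = h \frac{1}{1711} = \frac{h}{1711}$)
$\left(2426293 + f{\left(H \right)}\right) \left(-2231550 + 2108704\right) = \left(2426293 + \frac{1}{1711} \left(-913\right)\right) \left(-2231550 + 2108704\right) = \left(2426293 - \frac{913}{1711}\right) \left(-122846\right) = \frac{4151386410}{1711} \left(-122846\right) = - \frac{509981214922860}{1711}$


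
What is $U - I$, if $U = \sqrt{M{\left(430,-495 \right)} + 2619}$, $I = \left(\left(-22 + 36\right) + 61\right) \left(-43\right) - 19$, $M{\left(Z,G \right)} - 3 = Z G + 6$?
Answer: $3244 + 3 i \sqrt{23358} \approx 3244.0 + 458.5 i$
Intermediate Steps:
$M{\left(Z,G \right)} = 9 + G Z$ ($M{\left(Z,G \right)} = 3 + \left(Z G + 6\right) = 3 + \left(G Z + 6\right) = 3 + \left(6 + G Z\right) = 9 + G Z$)
$I = -3244$ ($I = \left(14 + 61\right) \left(-43\right) - 19 = 75 \left(-43\right) - 19 = -3225 - 19 = -3244$)
$U = 3 i \sqrt{23358}$ ($U = \sqrt{\left(9 - 212850\right) + 2619} = \sqrt{-212841 + 2619} = \sqrt{-210222} = 3 i \sqrt{23358} \approx 458.5 i$)
$U - I = 3 i \sqrt{23358} - -3244 = 3 i \sqrt{23358} + 3244 = 3244 + 3 i \sqrt{23358}$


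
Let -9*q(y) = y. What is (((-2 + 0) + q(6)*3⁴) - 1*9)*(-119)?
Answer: 7735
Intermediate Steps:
q(y) = -y/9
(((-2 + 0) + q(6)*3⁴) - 1*9)*(-119) = (((-2 + 0) - ⅑*6*3⁴) - 1*9)*(-119) = ((-2 - ⅔*81) - 9)*(-119) = ((-2 - 54) - 9)*(-119) = (-56 - 9)*(-119) = -65*(-119) = 7735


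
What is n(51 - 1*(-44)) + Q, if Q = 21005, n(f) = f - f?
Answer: 21005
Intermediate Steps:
n(f) = 0
n(51 - 1*(-44)) + Q = 0 + 21005 = 21005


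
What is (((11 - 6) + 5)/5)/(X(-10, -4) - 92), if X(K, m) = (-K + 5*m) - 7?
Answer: -2/109 ≈ -0.018349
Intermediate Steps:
X(K, m) = -7 - K + 5*m
(((11 - 6) + 5)/5)/(X(-10, -4) - 92) = (((11 - 6) + 5)/5)/((-7 - 1*(-10) + 5*(-4)) - 92) = ((5 + 5)*(1/5))/((-7 + 10 - 20) - 92) = (10*(1/5))/(-17 - 92) = 2/(-109) = 2*(-1/109) = -2/109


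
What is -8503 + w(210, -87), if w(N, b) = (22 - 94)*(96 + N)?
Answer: -30535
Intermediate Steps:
w(N, b) = -6912 - 72*N (w(N, b) = -72*(96 + N) = -6912 - 72*N)
-8503 + w(210, -87) = -8503 + (-6912 - 72*210) = -8503 + (-6912 - 15120) = -8503 - 22032 = -30535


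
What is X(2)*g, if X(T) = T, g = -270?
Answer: -540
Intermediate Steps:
X(2)*g = 2*(-270) = -540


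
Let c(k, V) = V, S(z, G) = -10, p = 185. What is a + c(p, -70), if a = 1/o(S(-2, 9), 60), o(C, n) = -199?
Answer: -13931/199 ≈ -70.005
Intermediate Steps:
a = -1/199 (a = 1/(-199) = -1/199 ≈ -0.0050251)
a + c(p, -70) = -1/199 - 70 = -13931/199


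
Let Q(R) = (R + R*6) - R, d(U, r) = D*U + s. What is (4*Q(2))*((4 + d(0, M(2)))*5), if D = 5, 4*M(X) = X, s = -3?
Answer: 240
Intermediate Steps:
M(X) = X/4
d(U, r) = -3 + 5*U (d(U, r) = 5*U - 3 = -3 + 5*U)
Q(R) = 6*R (Q(R) = (R + 6*R) - R = 7*R - R = 6*R)
(4*Q(2))*((4 + d(0, M(2)))*5) = (4*(6*2))*((4 + (-3 + 5*0))*5) = (4*12)*((4 + (-3 + 0))*5) = 48*((4 - 3)*5) = 48*(1*5) = 48*5 = 240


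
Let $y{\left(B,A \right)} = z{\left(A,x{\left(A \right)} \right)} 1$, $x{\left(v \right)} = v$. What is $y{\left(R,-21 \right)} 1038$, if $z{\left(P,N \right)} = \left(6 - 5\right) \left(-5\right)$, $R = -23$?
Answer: $-5190$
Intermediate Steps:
$z{\left(P,N \right)} = -5$ ($z{\left(P,N \right)} = 1 \left(-5\right) = -5$)
$y{\left(B,A \right)} = -5$ ($y{\left(B,A \right)} = \left(-5\right) 1 = -5$)
$y{\left(R,-21 \right)} 1038 = \left(-5\right) 1038 = -5190$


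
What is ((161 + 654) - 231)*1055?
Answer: 616120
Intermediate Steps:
((161 + 654) - 231)*1055 = (815 - 231)*1055 = 584*1055 = 616120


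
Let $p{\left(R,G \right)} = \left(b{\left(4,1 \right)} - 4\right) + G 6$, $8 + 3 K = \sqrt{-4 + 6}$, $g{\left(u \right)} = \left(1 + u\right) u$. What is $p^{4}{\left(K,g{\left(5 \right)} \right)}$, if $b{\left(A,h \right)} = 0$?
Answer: $959512576$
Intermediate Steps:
$g{\left(u \right)} = u \left(1 + u\right)$
$K = - \frac{8}{3} + \frac{\sqrt{2}}{3}$ ($K = - \frac{8}{3} + \frac{\sqrt{-4 + 6}}{3} = - \frac{8}{3} + \frac{\sqrt{2}}{3} \approx -2.1953$)
$p{\left(R,G \right)} = -4 + 6 G$ ($p{\left(R,G \right)} = \left(0 - 4\right) + G 6 = -4 + 6 G$)
$p^{4}{\left(K,g{\left(5 \right)} \right)} = \left(-4 + 6 \cdot 5 \left(1 + 5\right)\right)^{4} = \left(-4 + 6 \cdot 5 \cdot 6\right)^{4} = \left(-4 + 6 \cdot 30\right)^{4} = \left(-4 + 180\right)^{4} = 176^{4} = 959512576$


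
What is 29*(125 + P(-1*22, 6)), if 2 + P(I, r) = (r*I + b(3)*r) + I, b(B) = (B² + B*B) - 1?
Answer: 2059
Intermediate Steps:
b(B) = -1 + 2*B² (b(B) = (B² + B²) - 1 = 2*B² - 1 = -1 + 2*B²)
P(I, r) = -2 + I + 17*r + I*r (P(I, r) = -2 + ((r*I + (-1 + 2*3²)*r) + I) = -2 + ((I*r + (-1 + 2*9)*r) + I) = -2 + ((I*r + (-1 + 18)*r) + I) = -2 + ((I*r + 17*r) + I) = -2 + ((17*r + I*r) + I) = -2 + (I + 17*r + I*r) = -2 + I + 17*r + I*r)
29*(125 + P(-1*22, 6)) = 29*(125 + (-2 - 1*22 + 17*6 - 1*22*6)) = 29*(125 + (-2 - 22 + 102 - 22*6)) = 29*(125 + (-2 - 22 + 102 - 132)) = 29*(125 - 54) = 29*71 = 2059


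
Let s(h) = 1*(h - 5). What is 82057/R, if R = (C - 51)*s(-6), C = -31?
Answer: 82057/902 ≈ 90.972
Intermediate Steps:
s(h) = -5 + h (s(h) = 1*(-5 + h) = -5 + h)
R = 902 (R = (-31 - 51)*(-5 - 6) = -82*(-11) = 902)
82057/R = 82057/902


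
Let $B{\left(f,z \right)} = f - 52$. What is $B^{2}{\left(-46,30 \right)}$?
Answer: $9604$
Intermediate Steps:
$B{\left(f,z \right)} = -52 + f$
$B^{2}{\left(-46,30 \right)} = \left(-52 - 46\right)^{2} = \left(-98\right)^{2} = 9604$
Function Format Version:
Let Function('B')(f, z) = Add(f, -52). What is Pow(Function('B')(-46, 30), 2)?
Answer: 9604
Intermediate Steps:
Function('B')(f, z) = Add(-52, f)
Pow(Function('B')(-46, 30), 2) = Pow(Add(-52, -46), 2) = Pow(-98, 2) = 9604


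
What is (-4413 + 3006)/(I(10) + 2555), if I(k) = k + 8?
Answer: -1407/2573 ≈ -0.54683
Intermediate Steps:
I(k) = 8 + k
(-4413 + 3006)/(I(10) + 2555) = (-4413 + 3006)/((8 + 10) + 2555) = -1407/(18 + 2555) = -1407/2573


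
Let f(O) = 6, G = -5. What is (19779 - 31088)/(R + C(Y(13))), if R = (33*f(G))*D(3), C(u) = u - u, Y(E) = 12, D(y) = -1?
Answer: 11309/198 ≈ 57.116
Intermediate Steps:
C(u) = 0
R = -198 (R = (33*6)*(-1) = 198*(-1) = -198)
(19779 - 31088)/(R + C(Y(13))) = (19779 - 31088)/(-198 + 0) = -11309/(-198) = -11309*(-1/198) = 11309/198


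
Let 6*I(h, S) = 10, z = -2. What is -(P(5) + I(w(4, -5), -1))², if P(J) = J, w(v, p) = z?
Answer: -400/9 ≈ -44.444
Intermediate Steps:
w(v, p) = -2
I(h, S) = 5/3 (I(h, S) = (⅙)*10 = 5/3)
-(P(5) + I(w(4, -5), -1))² = -(5 + 5/3)² = -(20/3)² = -1*400/9 = -400/9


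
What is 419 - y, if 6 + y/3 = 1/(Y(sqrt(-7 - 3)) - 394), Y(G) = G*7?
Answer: 34026722/77863 + 21*I*sqrt(10)/155726 ≈ 437.01 + 0.00042644*I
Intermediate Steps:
Y(G) = 7*G
y = -18 + 3/(-394 + 7*I*sqrt(10)) (y = -18 + 3/(7*sqrt(-7 - 3) - 394) = -18 + 3/(7*sqrt(-10) - 394) = -18 + 3/(7*(I*sqrt(10)) - 394) = -18 + 3/(7*I*sqrt(10) - 394) = -18 + 3/(-394 + 7*I*sqrt(10)) ≈ -18.008 - 0.00042644*I)
419 - y = 419 - (-1402125/77863 - 21*I*sqrt(10)/155726) = 419 + (1402125/77863 + 21*I*sqrt(10)/155726) = 34026722/77863 + 21*I*sqrt(10)/155726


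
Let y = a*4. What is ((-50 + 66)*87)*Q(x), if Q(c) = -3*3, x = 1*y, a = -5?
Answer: -12528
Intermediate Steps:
y = -20 (y = -5*4 = -20)
x = -20 (x = 1*(-20) = -20)
Q(c) = -9
((-50 + 66)*87)*Q(x) = ((-50 + 66)*87)*(-9) = (16*87)*(-9) = 1392*(-9) = -12528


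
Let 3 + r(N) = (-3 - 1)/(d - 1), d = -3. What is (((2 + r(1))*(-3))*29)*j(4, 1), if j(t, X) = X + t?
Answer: 0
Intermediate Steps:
r(N) = -2 (r(N) = -3 + (-3 - 1)/(-3 - 1) = -3 - 4/(-4) = -3 - 4*(-¼) = -3 + 1 = -2)
(((2 + r(1))*(-3))*29)*j(4, 1) = (((2 - 2)*(-3))*29)*(1 + 4) = ((0*(-3))*29)*5 = (0*29)*5 = 0*5 = 0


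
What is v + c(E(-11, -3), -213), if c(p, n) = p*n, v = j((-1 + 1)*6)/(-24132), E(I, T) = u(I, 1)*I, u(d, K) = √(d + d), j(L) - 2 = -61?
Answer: 59/24132 + 2343*I*√22 ≈ 0.0024449 + 10990.0*I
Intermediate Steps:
j(L) = -59 (j(L) = 2 - 61 = -59)
u(d, K) = √2*√d (u(d, K) = √(2*d) = √2*√d)
E(I, T) = √2*I^(3/2) (E(I, T) = (√2*√I)*I = √2*I^(3/2))
v = 59/24132 (v = -59/(-24132) = -59*(-1/24132) = 59/24132 ≈ 0.0024449)
c(p, n) = n*p
v + c(E(-11, -3), -213) = 59/24132 - 213*√2*(-11)^(3/2) = 59/24132 - 213*√2*(-11*I*√11) = 59/24132 - (-2343)*I*√22 = 59/24132 + 2343*I*√22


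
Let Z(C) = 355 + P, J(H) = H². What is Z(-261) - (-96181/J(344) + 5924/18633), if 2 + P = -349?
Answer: 9910936861/2204954688 ≈ 4.4949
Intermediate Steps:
P = -351 (P = -2 - 349 = -351)
Z(C) = 4 (Z(C) = 355 - 351 = 4)
Z(-261) - (-96181/J(344) + 5924/18633) = 4 - (-96181/(344²) + 5924/18633) = 4 - (-96181/118336 + 5924*(1/18633)) = 4 - (-96181*1/118336 + 5924/18633) = 4 - (-96181/118336 + 5924/18633) = 4 - 1*(-1091118109/2204954688) = 4 + 1091118109/2204954688 = 9910936861/2204954688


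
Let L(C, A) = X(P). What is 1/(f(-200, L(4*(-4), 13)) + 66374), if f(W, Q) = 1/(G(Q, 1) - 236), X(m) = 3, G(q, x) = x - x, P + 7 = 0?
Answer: 236/15664263 ≈ 1.5066e-5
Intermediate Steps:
P = -7 (P = -7 + 0 = -7)
G(q, x) = 0
L(C, A) = 3
f(W, Q) = -1/236 (f(W, Q) = 1/(0 - 236) = 1/(-236) = -1/236)
1/(f(-200, L(4*(-4), 13)) + 66374) = 1/(-1/236 + 66374) = 1/(15664263/236) = 236/15664263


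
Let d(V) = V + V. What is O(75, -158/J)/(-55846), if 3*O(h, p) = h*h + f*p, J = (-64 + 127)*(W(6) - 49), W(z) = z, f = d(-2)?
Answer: -15237493/453860442 ≈ -0.033573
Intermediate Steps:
d(V) = 2*V
f = -4 (f = 2*(-2) = -4)
J = -2709 (J = (-64 + 127)*(6 - 49) = 63*(-43) = -2709)
O(h, p) = -4*p/3 + h²/3 (O(h, p) = (h*h - 4*p)/3 = (h² - 4*p)/3 = -4*p/3 + h²/3)
O(75, -158/J)/(-55846) = (-(-632)/(3*(-2709)) + (⅓)*75²)/(-55846) = (-(-632)*(-1)/(3*2709) + (⅓)*5625)*(-1/55846) = (-4/3*158/2709 + 1875)*(-1/55846) = (-632/8127 + 1875)*(-1/55846) = (15237493/8127)*(-1/55846) = -15237493/453860442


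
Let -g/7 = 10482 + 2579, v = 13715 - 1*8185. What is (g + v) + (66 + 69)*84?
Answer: -74557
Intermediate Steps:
v = 5530 (v = 13715 - 8185 = 5530)
g = -91427 (g = -7*(10482 + 2579) = -7*13061 = -91427)
(g + v) + (66 + 69)*84 = (-91427 + 5530) + (66 + 69)*84 = -85897 + 135*84 = -85897 + 11340 = -74557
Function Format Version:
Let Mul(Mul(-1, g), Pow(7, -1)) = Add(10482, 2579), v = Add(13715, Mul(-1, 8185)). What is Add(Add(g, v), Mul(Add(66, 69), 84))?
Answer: -74557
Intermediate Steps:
v = 5530 (v = Add(13715, -8185) = 5530)
g = -91427 (g = Mul(-7, Add(10482, 2579)) = Mul(-7, 13061) = -91427)
Add(Add(g, v), Mul(Add(66, 69), 84)) = Add(Add(-91427, 5530), Mul(Add(66, 69), 84)) = Add(-85897, Mul(135, 84)) = Add(-85897, 11340) = -74557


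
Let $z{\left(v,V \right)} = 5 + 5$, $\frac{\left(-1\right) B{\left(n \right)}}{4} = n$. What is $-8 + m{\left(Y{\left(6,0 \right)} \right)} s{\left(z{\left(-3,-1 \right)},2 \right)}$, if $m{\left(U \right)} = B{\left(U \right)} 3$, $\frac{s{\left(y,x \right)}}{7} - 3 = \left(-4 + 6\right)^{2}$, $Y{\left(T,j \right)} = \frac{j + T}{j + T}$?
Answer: $-596$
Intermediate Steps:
$B{\left(n \right)} = - 4 n$
$Y{\left(T,j \right)} = 1$ ($Y{\left(T,j \right)} = \frac{T + j}{T + j} = 1$)
$z{\left(v,V \right)} = 10$
$s{\left(y,x \right)} = 49$ ($s{\left(y,x \right)} = 21 + 7 \left(-4 + 6\right)^{2} = 21 + 7 \cdot 2^{2} = 21 + 7 \cdot 4 = 21 + 28 = 49$)
$m{\left(U \right)} = - 12 U$ ($m{\left(U \right)} = - 4 U 3 = - 12 U$)
$-8 + m{\left(Y{\left(6,0 \right)} \right)} s{\left(z{\left(-3,-1 \right)},2 \right)} = -8 + \left(-12\right) 1 \cdot 49 = -8 - 588 = -596$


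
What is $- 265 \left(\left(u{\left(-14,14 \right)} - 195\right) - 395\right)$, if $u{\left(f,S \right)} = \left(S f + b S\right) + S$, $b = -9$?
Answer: $237970$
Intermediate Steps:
$u{\left(f,S \right)} = - 8 S + S f$ ($u{\left(f,S \right)} = \left(S f - 9 S\right) + S = \left(- 9 S + S f\right) + S = - 8 S + S f$)
$- 265 \left(\left(u{\left(-14,14 \right)} - 195\right) - 395\right) = - 265 \left(\left(14 \left(-8 - 14\right) - 195\right) - 395\right) = - 265 \left(\left(14 \left(-22\right) - 195\right) - 395\right) = - 265 \left(\left(-308 - 195\right) - 395\right) = - 265 \left(-503 - 395\right) = \left(-265\right) \left(-898\right) = 237970$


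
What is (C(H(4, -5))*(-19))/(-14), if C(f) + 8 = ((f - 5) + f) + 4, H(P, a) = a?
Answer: -361/14 ≈ -25.786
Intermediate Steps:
C(f) = -9 + 2*f (C(f) = -8 + (((f - 5) + f) + 4) = -8 + (((-5 + f) + f) + 4) = -8 + ((-5 + 2*f) + 4) = -8 + (-1 + 2*f) = -9 + 2*f)
(C(H(4, -5))*(-19))/(-14) = ((-9 + 2*(-5))*(-19))/(-14) = ((-9 - 10)*(-19))*(-1/14) = -19*(-19)*(-1/14) = 361*(-1/14) = -361/14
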